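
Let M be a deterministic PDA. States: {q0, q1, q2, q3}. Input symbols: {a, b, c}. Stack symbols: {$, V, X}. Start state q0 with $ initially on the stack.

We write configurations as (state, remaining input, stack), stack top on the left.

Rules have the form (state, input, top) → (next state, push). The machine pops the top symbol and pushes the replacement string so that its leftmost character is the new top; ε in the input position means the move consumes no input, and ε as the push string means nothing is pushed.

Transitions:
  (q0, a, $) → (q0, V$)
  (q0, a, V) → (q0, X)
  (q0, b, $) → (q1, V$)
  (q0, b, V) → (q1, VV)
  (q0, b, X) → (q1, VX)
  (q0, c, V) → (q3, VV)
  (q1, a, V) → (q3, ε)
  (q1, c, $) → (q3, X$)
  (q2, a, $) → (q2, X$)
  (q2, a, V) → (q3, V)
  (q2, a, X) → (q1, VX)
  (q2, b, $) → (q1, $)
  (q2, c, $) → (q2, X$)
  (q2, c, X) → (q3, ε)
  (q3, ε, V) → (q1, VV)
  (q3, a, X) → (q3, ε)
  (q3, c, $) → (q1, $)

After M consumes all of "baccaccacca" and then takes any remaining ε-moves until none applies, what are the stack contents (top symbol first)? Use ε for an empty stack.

$

(q0, baccaccacca, $)
  read b, top $: go to q1, push V$ → (q1, accaccacca, V$)
  read a, top V: go to q3, push ε → (q3, ccaccacca, $)
  read c, top $: go to q1, push $ → (q1, caccacca, $)
  read c, top $: go to q3, push X$ → (q3, accacca, X$)
  read a, top X: go to q3, push ε → (q3, ccacca, $)
  read c, top $: go to q1, push $ → (q1, cacca, $)
  read c, top $: go to q3, push X$ → (q3, acca, X$)
  read a, top X: go to q3, push ε → (q3, cca, $)
  read c, top $: go to q1, push $ → (q1, ca, $)
  read c, top $: go to q3, push X$ → (q3, a, X$)
  read a, top X: go to q3, push ε → (q3, ε, $)
All input consumed in state q3 with stack $.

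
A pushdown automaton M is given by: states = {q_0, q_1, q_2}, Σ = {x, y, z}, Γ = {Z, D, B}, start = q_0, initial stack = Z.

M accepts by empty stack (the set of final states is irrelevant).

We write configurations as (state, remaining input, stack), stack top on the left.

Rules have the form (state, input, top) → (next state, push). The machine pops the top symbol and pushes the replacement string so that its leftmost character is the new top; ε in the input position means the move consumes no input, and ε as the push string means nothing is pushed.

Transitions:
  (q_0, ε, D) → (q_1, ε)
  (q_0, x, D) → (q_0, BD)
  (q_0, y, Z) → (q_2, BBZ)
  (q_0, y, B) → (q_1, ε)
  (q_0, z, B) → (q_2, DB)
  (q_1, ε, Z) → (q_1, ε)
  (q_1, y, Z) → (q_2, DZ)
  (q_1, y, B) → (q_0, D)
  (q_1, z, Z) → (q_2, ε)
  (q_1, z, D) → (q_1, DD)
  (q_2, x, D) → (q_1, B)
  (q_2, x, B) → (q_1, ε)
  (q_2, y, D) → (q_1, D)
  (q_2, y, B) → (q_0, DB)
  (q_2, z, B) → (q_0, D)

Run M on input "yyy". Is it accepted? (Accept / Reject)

No computation consumes all input and empties the stack.

Reject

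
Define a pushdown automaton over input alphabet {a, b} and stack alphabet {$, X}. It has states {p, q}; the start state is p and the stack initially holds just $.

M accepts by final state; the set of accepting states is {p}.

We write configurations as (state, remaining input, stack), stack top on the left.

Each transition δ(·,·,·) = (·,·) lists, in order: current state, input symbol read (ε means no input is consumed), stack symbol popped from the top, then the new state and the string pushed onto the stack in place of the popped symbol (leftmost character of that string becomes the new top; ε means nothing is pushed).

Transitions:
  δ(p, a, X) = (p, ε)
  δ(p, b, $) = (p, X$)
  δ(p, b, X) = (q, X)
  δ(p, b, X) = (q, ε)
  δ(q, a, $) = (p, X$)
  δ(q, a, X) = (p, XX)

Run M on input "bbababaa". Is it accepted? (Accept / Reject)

One accepting computation: (p, bbababaa, $) ⊢ (p, bababaa, X$) ⊢ (q, ababaa, X$) ⊢ (p, babaa, XX$) ⊢ (q, abaa, XX$) ⊢ (p, baa, XXX$) ⊢ (q, aa, XXX$) ⊢ (p, a, XXXX$) ⊢ (p, ε, XXX$)
All input consumed and state p ∈ F.

Accept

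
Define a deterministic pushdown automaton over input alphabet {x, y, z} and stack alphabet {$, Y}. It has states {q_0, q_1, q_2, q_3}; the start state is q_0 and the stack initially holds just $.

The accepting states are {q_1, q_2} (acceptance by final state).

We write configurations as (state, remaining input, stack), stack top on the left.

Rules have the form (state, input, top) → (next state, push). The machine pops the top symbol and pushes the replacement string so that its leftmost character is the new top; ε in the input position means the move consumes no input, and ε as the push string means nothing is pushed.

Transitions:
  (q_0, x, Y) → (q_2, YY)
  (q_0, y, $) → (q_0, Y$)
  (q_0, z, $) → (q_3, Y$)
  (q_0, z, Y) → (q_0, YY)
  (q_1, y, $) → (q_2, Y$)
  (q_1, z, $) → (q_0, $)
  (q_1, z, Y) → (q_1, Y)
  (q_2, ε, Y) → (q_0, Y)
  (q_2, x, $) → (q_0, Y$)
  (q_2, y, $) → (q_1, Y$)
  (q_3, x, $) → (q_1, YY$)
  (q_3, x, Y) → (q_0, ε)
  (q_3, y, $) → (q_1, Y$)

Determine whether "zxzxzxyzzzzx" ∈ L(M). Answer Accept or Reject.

Accept

(q_0, zxzxzxyzzzzx, $)
  read z, top $: go to q_3, push Y$ → (q_3, xzxzxyzzzzx, Y$)
  read x, top Y: go to q_0, push ε → (q_0, zxzxyzzzzx, $)
  read z, top $: go to q_3, push Y$ → (q_3, xzxyzzzzx, Y$)
  read x, top Y: go to q_0, push ε → (q_0, zxyzzzzx, $)
  read z, top $: go to q_3, push Y$ → (q_3, xyzzzzx, Y$)
  read x, top Y: go to q_0, push ε → (q_0, yzzzzx, $)
  read y, top $: go to q_0, push Y$ → (q_0, zzzzx, Y$)
  read z, top Y: go to q_0, push YY → (q_0, zzzx, YY$)
  read z, top Y: go to q_0, push YY → (q_0, zzx, YYY$)
  read z, top Y: go to q_0, push YY → (q_0, zx, YYYY$)
  read z, top Y: go to q_0, push YY → (q_0, x, YYYYY$)
  read x, top Y: go to q_2, push YY → (q_2, ε, YYYYYY$)
All input consumed; state q_2 ∈ F.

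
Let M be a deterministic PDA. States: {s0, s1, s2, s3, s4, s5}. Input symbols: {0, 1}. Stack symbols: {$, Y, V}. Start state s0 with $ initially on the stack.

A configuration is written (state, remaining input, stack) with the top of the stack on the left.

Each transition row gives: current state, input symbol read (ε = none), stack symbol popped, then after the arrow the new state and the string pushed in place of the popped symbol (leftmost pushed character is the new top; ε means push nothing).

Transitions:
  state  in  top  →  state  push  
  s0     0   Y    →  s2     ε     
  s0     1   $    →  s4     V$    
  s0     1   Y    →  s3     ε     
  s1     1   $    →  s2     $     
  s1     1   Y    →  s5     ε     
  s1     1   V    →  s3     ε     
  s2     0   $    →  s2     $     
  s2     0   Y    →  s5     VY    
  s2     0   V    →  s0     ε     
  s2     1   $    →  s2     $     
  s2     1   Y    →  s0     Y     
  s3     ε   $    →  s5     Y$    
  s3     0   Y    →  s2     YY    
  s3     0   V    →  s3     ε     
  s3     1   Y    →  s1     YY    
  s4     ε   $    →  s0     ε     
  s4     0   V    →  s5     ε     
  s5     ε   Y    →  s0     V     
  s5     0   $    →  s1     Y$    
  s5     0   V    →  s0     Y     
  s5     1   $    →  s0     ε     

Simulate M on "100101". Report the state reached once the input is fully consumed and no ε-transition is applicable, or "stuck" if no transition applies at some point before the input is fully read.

(s0, 100101, $)
  read 1, top $: go to s4, push V$ → (s4, 00101, V$)
  read 0, top V: go to s5, push ε → (s5, 0101, $)
  read 0, top $: go to s1, push Y$ → (s1, 101, Y$)
  read 1, top Y: go to s5, push ε → (s5, 01, $)
  read 0, top $: go to s1, push Y$ → (s1, 1, Y$)
  read 1, top Y: go to s5, push ε → (s5, ε, $)
All input consumed; M is in state s5.

s5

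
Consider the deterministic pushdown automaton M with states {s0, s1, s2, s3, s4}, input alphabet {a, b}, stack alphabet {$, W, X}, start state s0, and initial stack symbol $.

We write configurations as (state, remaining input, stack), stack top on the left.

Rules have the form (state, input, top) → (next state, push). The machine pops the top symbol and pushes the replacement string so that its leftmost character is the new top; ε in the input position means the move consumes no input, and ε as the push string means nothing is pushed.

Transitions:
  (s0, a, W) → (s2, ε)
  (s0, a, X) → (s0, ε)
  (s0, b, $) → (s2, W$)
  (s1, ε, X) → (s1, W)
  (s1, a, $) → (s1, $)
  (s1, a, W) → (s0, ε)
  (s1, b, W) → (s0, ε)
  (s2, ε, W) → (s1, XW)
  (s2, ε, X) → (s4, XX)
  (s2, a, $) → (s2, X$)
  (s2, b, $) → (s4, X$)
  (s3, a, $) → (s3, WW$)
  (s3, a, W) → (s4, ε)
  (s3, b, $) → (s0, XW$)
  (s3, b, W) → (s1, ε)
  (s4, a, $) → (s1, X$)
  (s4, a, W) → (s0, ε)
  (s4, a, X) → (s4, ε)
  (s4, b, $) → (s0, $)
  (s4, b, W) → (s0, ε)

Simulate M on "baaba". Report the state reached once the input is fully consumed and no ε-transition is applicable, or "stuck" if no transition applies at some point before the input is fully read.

(s0, baaba, $)
  read b, top $: go to s2, push W$ → (s2, aaba, W$)
  ε-move, top W: go to s1, push XW → (s1, aaba, XW$)
  ε-move, top X: go to s1, push W → (s1, aaba, WW$)
  read a, top W: go to s0, push ε → (s0, aba, W$)
  read a, top W: go to s2, push ε → (s2, ba, $)
  read b, top $: go to s4, push X$ → (s4, a, X$)
  read a, top X: go to s4, push ε → (s4, ε, $)
All input consumed; M is in state s4.

s4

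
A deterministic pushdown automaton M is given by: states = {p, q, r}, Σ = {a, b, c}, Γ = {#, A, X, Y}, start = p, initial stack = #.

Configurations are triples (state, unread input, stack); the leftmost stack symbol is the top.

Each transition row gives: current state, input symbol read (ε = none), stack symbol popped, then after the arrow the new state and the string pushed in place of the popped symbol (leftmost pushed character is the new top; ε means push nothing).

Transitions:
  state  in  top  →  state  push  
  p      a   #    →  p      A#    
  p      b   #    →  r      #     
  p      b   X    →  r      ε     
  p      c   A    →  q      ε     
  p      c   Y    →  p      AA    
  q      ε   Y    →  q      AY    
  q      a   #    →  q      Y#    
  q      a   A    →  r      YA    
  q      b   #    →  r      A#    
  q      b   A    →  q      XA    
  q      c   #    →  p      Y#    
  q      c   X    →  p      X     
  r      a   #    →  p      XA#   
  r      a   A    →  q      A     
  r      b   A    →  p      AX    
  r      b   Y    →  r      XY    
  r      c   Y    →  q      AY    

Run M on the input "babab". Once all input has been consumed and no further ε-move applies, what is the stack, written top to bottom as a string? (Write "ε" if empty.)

(p, babab, #)
  read b, top #: go to r, push # → (r, abab, #)
  read a, top #: go to p, push XA# → (p, bab, XA#)
  read b, top X: go to r, push ε → (r, ab, A#)
  read a, top A: go to q, push A → (q, b, A#)
  read b, top A: go to q, push XA → (q, ε, XA#)
All input consumed in state q with stack XA#.

XA#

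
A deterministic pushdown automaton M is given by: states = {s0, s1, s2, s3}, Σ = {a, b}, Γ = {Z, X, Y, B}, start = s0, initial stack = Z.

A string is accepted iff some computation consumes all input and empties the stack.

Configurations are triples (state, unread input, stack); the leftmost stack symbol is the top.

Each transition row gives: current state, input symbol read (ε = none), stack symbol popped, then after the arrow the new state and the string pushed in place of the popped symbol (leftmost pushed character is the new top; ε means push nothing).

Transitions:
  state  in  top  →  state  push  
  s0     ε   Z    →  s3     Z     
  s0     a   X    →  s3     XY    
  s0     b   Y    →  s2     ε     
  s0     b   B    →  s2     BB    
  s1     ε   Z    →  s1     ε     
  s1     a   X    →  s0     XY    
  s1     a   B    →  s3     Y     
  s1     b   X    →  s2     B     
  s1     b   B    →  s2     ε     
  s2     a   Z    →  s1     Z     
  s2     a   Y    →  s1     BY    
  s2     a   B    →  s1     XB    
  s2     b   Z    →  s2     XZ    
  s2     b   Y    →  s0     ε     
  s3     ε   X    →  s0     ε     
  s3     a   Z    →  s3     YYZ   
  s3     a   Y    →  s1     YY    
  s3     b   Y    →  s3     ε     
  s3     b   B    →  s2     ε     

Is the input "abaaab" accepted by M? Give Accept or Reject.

(s0, abaaab, Z)
  ε-move, top Z: go to s3, push Z → (s3, abaaab, Z)
  read a, top Z: go to s3, push YYZ → (s3, baaab, YYZ)
  read b, top Y: go to s3, push ε → (s3, aaab, YZ)
  read a, top Y: go to s1, push YY → (s1, aab, YYZ)
No transition applies at (s1, aab, YYZ); input not fully consumed.

Reject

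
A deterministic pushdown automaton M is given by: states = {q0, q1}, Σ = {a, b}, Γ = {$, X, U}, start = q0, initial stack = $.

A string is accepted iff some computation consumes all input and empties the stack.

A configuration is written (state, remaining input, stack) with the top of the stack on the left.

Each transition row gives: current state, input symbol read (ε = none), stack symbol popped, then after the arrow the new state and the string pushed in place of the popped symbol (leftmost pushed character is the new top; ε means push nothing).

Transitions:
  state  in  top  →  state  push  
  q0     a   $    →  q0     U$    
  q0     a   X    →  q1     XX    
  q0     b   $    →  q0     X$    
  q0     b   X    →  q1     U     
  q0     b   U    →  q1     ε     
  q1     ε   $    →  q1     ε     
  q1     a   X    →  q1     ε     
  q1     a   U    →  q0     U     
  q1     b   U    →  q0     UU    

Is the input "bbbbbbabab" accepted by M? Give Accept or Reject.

(q0, bbbbbbabab, $)
  read b, top $: go to q0, push X$ → (q0, bbbbbabab, X$)
  read b, top X: go to q1, push U → (q1, bbbbabab, U$)
  read b, top U: go to q0, push UU → (q0, bbbabab, UU$)
  read b, top U: go to q1, push ε → (q1, bbabab, U$)
  read b, top U: go to q0, push UU → (q0, babab, UU$)
  read b, top U: go to q1, push ε → (q1, abab, U$)
  read a, top U: go to q0, push U → (q0, bab, U$)
  read b, top U: go to q1, push ε → (q1, ab, $)
  ε-move, top $: go to q1, push ε → (q1, ab, ε)
No transition applies at (q1, ab, ε); input not fully consumed.

Reject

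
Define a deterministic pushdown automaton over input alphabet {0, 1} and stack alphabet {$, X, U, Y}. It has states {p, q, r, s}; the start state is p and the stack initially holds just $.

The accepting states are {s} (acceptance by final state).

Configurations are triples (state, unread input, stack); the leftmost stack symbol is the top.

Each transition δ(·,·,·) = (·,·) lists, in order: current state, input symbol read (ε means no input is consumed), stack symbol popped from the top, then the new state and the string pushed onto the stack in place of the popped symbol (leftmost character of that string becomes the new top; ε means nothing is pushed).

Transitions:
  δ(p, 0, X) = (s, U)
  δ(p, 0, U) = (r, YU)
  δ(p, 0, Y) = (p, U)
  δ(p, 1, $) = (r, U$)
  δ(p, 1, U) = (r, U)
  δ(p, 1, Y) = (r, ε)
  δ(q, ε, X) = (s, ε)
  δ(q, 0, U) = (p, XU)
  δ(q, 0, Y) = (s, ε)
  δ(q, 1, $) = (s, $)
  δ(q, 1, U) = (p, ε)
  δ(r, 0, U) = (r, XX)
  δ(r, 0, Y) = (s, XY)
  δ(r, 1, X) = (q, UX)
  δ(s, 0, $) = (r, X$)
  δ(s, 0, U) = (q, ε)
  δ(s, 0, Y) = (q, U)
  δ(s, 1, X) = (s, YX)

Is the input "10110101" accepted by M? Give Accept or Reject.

(p, 10110101, $)
  read 1, top $: go to r, push U$ → (r, 0110101, U$)
  read 0, top U: go to r, push XX → (r, 110101, XX$)
  read 1, top X: go to q, push UX → (q, 10101, UXX$)
  read 1, top U: go to p, push ε → (p, 0101, XX$)
  read 0, top X: go to s, push U → (s, 101, UX$)
No transition applies at (s, 101, UX$); input not fully consumed.

Reject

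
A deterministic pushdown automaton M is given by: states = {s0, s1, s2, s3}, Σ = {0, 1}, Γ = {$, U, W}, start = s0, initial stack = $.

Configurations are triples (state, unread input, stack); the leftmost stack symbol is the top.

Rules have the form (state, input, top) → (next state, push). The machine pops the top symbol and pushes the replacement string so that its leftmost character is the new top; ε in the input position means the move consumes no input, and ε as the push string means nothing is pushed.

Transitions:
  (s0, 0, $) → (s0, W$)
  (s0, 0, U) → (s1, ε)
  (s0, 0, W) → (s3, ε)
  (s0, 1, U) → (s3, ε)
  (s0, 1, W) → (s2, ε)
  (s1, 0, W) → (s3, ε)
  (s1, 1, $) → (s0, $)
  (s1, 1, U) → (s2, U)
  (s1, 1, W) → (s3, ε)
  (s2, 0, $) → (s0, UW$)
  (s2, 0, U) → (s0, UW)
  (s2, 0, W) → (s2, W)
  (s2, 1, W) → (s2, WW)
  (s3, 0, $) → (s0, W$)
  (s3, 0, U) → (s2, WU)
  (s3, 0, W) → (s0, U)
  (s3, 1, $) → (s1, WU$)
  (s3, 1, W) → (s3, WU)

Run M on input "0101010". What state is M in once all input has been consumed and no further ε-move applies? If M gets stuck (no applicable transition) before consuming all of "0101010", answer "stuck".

(s0, 0101010, $)
  read 0, top $: go to s0, push W$ → (s0, 101010, W$)
  read 1, top W: go to s2, push ε → (s2, 01010, $)
  read 0, top $: go to s0, push UW$ → (s0, 1010, UW$)
  read 1, top U: go to s3, push ε → (s3, 010, W$)
  read 0, top W: go to s0, push U → (s0, 10, U$)
  read 1, top U: go to s3, push ε → (s3, 0, $)
  read 0, top $: go to s0, push W$ → (s0, ε, W$)
All input consumed; M is in state s0.

s0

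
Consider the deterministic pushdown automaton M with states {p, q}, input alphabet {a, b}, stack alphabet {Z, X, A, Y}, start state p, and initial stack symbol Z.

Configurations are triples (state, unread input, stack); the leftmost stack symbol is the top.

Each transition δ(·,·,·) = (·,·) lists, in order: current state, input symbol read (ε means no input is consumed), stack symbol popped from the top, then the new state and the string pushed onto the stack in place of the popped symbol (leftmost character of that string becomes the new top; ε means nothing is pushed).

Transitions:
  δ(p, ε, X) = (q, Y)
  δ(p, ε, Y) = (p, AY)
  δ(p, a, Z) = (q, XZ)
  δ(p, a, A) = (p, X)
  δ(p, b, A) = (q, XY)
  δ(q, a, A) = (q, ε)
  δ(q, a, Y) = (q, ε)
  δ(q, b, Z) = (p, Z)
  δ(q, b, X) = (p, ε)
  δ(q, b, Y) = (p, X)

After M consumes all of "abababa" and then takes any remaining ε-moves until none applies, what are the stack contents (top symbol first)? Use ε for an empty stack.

XZ

(p, abababa, Z)
  read a, top Z: go to q, push XZ → (q, bababa, XZ)
  read b, top X: go to p, push ε → (p, ababa, Z)
  read a, top Z: go to q, push XZ → (q, baba, XZ)
  read b, top X: go to p, push ε → (p, aba, Z)
  read a, top Z: go to q, push XZ → (q, ba, XZ)
  read b, top X: go to p, push ε → (p, a, Z)
  read a, top Z: go to q, push XZ → (q, ε, XZ)
All input consumed in state q with stack XZ.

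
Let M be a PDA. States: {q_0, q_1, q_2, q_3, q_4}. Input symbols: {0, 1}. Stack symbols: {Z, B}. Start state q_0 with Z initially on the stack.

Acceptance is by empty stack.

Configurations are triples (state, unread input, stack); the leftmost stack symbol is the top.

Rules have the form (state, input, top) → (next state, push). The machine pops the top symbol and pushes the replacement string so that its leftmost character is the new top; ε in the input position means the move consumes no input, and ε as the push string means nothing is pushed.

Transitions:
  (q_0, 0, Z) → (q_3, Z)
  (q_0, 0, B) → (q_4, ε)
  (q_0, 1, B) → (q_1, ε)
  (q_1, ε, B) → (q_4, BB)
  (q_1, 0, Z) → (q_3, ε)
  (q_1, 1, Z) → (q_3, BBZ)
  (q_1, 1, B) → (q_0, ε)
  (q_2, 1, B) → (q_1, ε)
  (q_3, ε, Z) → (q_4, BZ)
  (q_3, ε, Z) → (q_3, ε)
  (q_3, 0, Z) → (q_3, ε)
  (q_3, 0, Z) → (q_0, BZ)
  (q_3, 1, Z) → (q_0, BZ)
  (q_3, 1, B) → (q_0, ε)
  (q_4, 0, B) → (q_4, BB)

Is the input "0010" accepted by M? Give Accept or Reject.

One accepting computation: (q_0, 0010, Z) ⊢ (q_3, 010, Z) ⊢ (q_0, 10, BZ) ⊢ (q_1, 0, Z) ⊢ (q_3, ε, ε)
All input consumed and the stack is empty.

Accept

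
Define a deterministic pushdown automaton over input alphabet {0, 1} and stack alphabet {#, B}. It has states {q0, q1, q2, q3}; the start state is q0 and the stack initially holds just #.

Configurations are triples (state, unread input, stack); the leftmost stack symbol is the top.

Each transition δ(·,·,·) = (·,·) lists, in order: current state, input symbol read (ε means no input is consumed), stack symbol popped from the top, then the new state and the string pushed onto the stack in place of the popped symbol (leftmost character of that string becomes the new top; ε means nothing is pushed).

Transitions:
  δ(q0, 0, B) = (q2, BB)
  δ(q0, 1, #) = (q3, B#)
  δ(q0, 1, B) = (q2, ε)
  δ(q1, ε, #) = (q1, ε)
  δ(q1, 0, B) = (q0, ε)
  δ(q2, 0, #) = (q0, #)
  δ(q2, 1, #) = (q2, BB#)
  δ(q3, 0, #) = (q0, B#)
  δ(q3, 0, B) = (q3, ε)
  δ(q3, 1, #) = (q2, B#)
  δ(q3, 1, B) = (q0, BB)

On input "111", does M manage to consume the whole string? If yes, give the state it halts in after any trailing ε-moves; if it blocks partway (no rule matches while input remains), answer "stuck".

(q0, 111, #)
  read 1, top #: go to q3, push B# → (q3, 11, B#)
  read 1, top B: go to q0, push BB → (q0, 1, BB#)
  read 1, top B: go to q2, push ε → (q2, ε, B#)
All input consumed; M is in state q2.

q2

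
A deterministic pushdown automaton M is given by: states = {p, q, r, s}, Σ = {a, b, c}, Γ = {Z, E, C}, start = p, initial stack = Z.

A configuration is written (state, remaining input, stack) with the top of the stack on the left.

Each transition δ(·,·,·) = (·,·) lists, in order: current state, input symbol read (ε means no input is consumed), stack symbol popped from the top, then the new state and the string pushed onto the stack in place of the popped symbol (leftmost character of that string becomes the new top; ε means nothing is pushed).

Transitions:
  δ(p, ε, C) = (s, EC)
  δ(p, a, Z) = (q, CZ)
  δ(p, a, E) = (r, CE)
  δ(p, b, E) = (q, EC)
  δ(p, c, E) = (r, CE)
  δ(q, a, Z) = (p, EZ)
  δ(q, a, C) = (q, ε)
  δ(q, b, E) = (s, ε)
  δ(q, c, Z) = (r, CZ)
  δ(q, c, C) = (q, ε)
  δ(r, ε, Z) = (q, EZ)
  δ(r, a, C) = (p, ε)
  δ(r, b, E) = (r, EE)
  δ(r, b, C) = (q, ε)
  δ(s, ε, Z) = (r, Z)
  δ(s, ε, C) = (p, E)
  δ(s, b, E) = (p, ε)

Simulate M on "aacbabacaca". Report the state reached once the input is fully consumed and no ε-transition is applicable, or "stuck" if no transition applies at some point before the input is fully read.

stuck

(p, aacbabacaca, Z)
  read a, top Z: go to q, push CZ → (q, acbabacaca, CZ)
  read a, top C: go to q, push ε → (q, cbabacaca, Z)
  read c, top Z: go to r, push CZ → (r, babacaca, CZ)
  read b, top C: go to q, push ε → (q, abacaca, Z)
  read a, top Z: go to p, push EZ → (p, bacaca, EZ)
  read b, top E: go to q, push EC → (q, acaca, ECZ)
No transition for (q, a, top E); M blocks with input acaca remaining.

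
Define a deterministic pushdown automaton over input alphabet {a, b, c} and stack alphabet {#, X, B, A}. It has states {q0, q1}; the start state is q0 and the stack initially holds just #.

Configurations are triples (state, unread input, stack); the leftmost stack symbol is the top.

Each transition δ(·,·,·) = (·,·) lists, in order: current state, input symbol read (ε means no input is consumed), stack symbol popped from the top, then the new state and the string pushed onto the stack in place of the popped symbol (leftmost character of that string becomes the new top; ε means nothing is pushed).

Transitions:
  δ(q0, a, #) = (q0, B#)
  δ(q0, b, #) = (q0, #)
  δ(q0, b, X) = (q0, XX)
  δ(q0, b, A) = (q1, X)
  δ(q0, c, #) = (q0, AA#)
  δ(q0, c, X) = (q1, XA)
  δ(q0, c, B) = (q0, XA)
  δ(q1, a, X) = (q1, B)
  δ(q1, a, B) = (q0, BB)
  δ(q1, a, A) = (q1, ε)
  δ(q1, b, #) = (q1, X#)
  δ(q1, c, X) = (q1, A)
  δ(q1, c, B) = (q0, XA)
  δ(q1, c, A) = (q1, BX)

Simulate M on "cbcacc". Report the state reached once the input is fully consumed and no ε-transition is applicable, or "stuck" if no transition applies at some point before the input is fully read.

(q0, cbcacc, #)
  read c, top #: go to q0, push AA# → (q0, bcacc, AA#)
  read b, top A: go to q1, push X → (q1, cacc, XA#)
  read c, top X: go to q1, push A → (q1, acc, AA#)
  read a, top A: go to q1, push ε → (q1, cc, A#)
  read c, top A: go to q1, push BX → (q1, c, BX#)
  read c, top B: go to q0, push XA → (q0, ε, XAX#)
All input consumed; M is in state q0.

q0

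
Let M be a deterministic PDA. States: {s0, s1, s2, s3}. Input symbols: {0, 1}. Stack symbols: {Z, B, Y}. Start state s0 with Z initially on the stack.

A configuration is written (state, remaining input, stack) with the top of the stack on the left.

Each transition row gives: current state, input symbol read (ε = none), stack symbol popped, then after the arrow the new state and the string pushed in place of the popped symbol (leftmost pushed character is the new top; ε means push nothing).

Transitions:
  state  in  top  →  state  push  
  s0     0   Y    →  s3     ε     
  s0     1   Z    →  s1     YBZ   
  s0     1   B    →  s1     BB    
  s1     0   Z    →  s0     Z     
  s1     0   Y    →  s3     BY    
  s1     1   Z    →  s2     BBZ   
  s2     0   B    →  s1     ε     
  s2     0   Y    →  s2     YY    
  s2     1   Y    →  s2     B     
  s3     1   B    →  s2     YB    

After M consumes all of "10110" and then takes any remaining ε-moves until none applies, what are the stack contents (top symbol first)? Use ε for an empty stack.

(s0, 10110, Z) ⊢ (s1, 0110, YBZ) ⊢ (s3, 110, BYBZ) ⊢ (s2, 10, YBYBZ) ⊢ (s2, 0, BBYBZ) ⊢ (s1, ε, BYBZ)
All input consumed in state s1 with stack BYBZ.

BYBZ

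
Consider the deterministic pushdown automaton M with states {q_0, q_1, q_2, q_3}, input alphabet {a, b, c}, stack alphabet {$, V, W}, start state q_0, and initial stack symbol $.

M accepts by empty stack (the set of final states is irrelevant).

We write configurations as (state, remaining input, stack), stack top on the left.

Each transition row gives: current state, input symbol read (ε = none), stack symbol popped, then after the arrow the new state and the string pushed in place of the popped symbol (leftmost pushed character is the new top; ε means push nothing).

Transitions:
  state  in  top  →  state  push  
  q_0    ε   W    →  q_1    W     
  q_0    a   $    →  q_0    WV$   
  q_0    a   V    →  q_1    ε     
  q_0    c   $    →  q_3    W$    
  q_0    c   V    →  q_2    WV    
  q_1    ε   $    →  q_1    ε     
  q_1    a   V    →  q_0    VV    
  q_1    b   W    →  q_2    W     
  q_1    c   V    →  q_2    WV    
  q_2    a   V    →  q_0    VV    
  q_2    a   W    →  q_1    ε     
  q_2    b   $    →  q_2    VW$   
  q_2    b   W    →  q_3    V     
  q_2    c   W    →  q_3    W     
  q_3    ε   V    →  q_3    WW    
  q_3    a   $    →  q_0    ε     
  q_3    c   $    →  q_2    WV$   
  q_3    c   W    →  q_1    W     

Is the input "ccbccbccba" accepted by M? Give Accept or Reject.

(q_0, ccbccbccba, $)
  read c, top $: go to q_3, push W$ → (q_3, cbccbccba, W$)
  read c, top W: go to q_1, push W → (q_1, bccbccba, W$)
  read b, top W: go to q_2, push W → (q_2, ccbccba, W$)
  read c, top W: go to q_3, push W → (q_3, cbccba, W$)
  read c, top W: go to q_1, push W → (q_1, bccba, W$)
  read b, top W: go to q_2, push W → (q_2, ccba, W$)
  read c, top W: go to q_3, push W → (q_3, cba, W$)
  read c, top W: go to q_1, push W → (q_1, ba, W$)
  read b, top W: go to q_2, push W → (q_2, a, W$)
  read a, top W: go to q_1, push ε → (q_1, ε, $)
  ε-move, top $: go to q_1, push ε → (q_1, ε, ε)
All input consumed and the stack is empty.

Accept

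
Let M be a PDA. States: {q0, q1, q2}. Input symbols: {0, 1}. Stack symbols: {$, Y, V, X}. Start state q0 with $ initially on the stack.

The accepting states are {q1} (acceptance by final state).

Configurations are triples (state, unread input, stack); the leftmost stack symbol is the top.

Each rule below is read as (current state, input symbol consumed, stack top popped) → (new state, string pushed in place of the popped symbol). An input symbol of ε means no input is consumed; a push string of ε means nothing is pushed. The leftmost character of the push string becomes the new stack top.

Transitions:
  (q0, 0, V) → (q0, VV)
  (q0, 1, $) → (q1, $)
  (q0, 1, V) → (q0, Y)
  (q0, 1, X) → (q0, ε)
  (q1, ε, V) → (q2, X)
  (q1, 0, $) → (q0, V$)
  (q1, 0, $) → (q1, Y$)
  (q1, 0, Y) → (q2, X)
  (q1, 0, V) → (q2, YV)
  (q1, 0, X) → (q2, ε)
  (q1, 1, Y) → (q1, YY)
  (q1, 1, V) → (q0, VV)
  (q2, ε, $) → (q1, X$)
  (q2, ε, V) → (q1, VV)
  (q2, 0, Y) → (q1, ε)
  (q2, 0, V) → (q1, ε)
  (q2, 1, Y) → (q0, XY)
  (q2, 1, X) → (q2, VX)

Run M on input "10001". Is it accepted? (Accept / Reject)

Reject

No computation consumes all input and reaches a final state.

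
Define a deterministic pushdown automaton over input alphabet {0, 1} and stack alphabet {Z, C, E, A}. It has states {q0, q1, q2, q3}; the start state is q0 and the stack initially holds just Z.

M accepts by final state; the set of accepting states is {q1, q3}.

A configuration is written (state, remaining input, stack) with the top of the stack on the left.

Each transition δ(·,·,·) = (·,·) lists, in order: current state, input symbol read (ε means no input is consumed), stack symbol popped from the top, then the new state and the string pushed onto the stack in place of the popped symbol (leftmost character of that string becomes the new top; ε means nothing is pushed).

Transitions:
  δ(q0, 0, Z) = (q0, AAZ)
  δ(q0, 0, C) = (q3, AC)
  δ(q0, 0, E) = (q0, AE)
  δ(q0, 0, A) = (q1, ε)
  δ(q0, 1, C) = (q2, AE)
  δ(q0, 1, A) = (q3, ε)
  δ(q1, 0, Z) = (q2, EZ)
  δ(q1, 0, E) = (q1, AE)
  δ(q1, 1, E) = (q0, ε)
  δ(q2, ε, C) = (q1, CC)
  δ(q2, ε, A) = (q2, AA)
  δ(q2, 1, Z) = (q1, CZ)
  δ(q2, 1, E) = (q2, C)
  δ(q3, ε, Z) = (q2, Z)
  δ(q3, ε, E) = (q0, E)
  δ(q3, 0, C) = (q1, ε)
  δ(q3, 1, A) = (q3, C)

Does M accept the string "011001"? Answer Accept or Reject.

(q0, 011001, Z) ⊢ (q0, 11001, AAZ) ⊢ (q3, 1001, AZ) ⊢ (q3, 001, CZ) ⊢ (q1, 01, Z) ⊢ (q2, 1, EZ) ⊢ (q2, ε, CZ) ⊢ (q1, ε, CCZ)
All input consumed; state q1 ∈ F.

Accept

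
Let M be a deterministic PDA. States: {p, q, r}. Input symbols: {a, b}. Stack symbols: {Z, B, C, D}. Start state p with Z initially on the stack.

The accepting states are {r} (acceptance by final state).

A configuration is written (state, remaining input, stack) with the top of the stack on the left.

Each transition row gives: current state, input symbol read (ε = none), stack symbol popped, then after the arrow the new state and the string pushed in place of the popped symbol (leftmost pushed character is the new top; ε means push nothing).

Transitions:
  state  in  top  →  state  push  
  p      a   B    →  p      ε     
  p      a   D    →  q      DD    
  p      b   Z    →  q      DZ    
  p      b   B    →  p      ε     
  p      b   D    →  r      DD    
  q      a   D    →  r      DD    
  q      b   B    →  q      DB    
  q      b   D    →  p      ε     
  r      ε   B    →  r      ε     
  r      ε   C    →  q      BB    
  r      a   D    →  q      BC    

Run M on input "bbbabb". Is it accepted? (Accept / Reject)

(p, bbbabb, Z)
  read b, top Z: go to q, push DZ → (q, bbabb, DZ)
  read b, top D: go to p, push ε → (p, babb, Z)
  read b, top Z: go to q, push DZ → (q, abb, DZ)
  read a, top D: go to r, push DD → (r, bb, DDZ)
No transition applies at (r, bb, DDZ); input not fully consumed.

Reject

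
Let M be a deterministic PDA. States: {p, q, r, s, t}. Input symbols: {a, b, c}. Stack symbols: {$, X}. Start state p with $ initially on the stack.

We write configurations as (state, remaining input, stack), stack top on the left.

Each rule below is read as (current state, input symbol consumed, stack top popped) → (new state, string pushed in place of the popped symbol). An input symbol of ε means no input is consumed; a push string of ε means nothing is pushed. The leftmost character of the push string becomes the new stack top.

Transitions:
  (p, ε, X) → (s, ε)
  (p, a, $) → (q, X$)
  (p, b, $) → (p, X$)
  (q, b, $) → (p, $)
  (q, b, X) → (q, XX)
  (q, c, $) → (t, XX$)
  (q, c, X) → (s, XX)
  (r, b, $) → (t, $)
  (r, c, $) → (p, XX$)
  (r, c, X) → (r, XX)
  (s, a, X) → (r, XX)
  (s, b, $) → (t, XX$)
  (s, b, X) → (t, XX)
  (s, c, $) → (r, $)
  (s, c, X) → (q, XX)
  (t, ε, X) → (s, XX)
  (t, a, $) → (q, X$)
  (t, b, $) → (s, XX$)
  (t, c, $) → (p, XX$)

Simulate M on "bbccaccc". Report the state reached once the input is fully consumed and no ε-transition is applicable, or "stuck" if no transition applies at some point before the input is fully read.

(p, bbccaccc, $)
  read b, top $: go to p, push X$ → (p, bccaccc, X$)
  ε-move, top X: go to s, push ε → (s, bccaccc, $)
  read b, top $: go to t, push XX$ → (t, ccaccc, XX$)
  ε-move, top X: go to s, push XX → (s, ccaccc, XXX$)
  read c, top X: go to q, push XX → (q, caccc, XXXX$)
  read c, top X: go to s, push XX → (s, accc, XXXXX$)
  read a, top X: go to r, push XX → (r, ccc, XXXXXX$)
  read c, top X: go to r, push XX → (r, cc, XXXXXXX$)
  read c, top X: go to r, push XX → (r, c, XXXXXXXX$)
  read c, top X: go to r, push XX → (r, ε, XXXXXXXXX$)
All input consumed; M is in state r.

r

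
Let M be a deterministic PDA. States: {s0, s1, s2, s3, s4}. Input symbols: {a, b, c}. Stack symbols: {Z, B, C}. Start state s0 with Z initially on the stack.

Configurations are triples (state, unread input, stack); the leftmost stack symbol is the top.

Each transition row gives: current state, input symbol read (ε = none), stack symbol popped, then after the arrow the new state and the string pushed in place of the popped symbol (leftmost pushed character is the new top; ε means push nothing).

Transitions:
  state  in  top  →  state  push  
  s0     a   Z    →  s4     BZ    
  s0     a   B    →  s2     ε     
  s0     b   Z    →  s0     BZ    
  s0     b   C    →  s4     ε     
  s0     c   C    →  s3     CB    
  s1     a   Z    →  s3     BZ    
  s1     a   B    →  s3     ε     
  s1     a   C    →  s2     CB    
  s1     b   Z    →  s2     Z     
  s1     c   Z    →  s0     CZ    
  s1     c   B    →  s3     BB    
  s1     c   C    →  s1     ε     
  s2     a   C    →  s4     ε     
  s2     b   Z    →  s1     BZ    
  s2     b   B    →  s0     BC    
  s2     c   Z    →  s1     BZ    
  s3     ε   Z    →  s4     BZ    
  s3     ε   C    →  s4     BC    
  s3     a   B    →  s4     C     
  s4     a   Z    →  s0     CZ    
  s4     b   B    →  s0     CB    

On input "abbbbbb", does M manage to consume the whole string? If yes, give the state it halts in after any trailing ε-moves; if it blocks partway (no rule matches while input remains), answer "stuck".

(s0, abbbbbb, Z) ⊢ (s4, bbbbbb, BZ) ⊢ (s0, bbbbb, CBZ) ⊢ (s4, bbbb, BZ) ⊢ (s0, bbb, CBZ) ⊢ (s4, bb, BZ) ⊢ (s0, b, CBZ) ⊢ (s4, ε, BZ)
All input consumed; M is in state s4.

s4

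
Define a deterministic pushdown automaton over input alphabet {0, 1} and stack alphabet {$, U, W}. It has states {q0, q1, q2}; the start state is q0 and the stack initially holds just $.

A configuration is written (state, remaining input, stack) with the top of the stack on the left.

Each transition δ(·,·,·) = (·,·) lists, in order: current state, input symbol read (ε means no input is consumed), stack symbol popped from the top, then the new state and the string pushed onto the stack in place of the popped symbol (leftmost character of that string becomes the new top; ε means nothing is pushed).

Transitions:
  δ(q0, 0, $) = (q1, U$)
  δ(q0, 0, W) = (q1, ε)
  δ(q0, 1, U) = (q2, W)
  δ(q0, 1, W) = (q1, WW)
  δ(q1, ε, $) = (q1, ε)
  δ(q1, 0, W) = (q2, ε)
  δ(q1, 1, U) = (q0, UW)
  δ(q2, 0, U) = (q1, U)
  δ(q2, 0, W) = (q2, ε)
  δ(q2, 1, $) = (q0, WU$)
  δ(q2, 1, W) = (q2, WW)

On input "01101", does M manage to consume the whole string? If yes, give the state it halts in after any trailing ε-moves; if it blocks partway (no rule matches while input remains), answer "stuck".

q2

(q0, 01101, $) ⊢ (q1, 1101, U$) ⊢ (q0, 101, UW$) ⊢ (q2, 01, WW$) ⊢ (q2, 1, W$) ⊢ (q2, ε, WW$)
All input consumed; M is in state q2.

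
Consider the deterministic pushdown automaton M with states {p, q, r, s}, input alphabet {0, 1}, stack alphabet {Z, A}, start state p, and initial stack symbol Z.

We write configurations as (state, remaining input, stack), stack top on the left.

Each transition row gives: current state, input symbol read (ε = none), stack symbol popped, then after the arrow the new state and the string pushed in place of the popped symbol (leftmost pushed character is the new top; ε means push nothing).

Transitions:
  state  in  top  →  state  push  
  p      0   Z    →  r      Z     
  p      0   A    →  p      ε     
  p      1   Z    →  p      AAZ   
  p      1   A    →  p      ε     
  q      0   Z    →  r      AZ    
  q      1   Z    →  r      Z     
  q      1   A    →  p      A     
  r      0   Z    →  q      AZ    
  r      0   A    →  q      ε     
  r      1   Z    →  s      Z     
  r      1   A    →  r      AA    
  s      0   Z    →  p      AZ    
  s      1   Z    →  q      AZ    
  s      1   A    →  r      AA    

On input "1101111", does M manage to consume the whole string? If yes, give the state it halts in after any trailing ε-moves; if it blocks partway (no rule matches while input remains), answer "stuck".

p

(p, 1101111, Z) ⊢ (p, 101111, AAZ) ⊢ (p, 01111, AZ) ⊢ (p, 1111, Z) ⊢ (p, 111, AAZ) ⊢ (p, 11, AZ) ⊢ (p, 1, Z) ⊢ (p, ε, AAZ)
All input consumed; M is in state p.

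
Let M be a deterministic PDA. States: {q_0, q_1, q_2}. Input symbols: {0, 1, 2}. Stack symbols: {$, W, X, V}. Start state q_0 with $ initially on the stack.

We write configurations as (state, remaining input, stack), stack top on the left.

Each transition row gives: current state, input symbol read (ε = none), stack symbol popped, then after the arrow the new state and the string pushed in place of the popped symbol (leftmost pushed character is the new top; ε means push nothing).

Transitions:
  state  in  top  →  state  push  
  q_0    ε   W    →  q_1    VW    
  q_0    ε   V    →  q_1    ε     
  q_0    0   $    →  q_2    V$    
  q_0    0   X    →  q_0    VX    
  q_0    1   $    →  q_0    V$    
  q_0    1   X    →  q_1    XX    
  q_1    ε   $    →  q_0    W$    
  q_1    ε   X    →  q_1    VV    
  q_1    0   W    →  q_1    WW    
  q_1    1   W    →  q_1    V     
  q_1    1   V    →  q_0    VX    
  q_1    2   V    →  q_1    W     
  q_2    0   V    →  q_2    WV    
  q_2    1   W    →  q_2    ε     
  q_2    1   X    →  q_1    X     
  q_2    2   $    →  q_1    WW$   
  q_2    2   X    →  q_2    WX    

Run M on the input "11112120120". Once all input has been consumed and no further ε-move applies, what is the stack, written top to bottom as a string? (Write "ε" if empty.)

(q_0, 11112120120, $)
  read 1, top $: go to q_0, push V$ → (q_0, 1112120120, V$)
  ε-move, top V: go to q_1, push ε → (q_1, 1112120120, $)
  ε-move, top $: go to q_0, push W$ → (q_0, 1112120120, W$)
  ε-move, top W: go to q_1, push VW → (q_1, 1112120120, VW$)
  read 1, top V: go to q_0, push VX → (q_0, 112120120, VXW$)
  ε-move, top V: go to q_1, push ε → (q_1, 112120120, XW$)
  ε-move, top X: go to q_1, push VV → (q_1, 112120120, VVW$)
  read 1, top V: go to q_0, push VX → (q_0, 12120120, VXVW$)
  ε-move, top V: go to q_1, push ε → (q_1, 12120120, XVW$)
  ε-move, top X: go to q_1, push VV → (q_1, 12120120, VVVW$)
  read 1, top V: go to q_0, push VX → (q_0, 2120120, VXVVW$)
  ε-move, top V: go to q_1, push ε → (q_1, 2120120, XVVW$)
  ε-move, top X: go to q_1, push VV → (q_1, 2120120, VVVVW$)
  read 2, top V: go to q_1, push W → (q_1, 120120, WVVVW$)
  read 1, top W: go to q_1, push V → (q_1, 20120, VVVVW$)
  read 2, top V: go to q_1, push W → (q_1, 0120, WVVVW$)
  read 0, top W: go to q_1, push WW → (q_1, 120, WWVVVW$)
  read 1, top W: go to q_1, push V → (q_1, 20, VWVVVW$)
  read 2, top V: go to q_1, push W → (q_1, 0, WWVVVW$)
  read 0, top W: go to q_1, push WW → (q_1, ε, WWWVVVW$)
All input consumed in state q_1 with stack WWWVVVW$.

WWWVVVW$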